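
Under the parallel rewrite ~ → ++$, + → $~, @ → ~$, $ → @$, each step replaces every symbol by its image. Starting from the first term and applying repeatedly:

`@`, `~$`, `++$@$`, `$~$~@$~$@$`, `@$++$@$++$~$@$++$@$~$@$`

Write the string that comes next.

Applying the rule to each of the 23 symbols of @$++$@$++$~$@$++$@$~$@$ gives the pieces ~$ @$ $~ $~ @$ ~$ @$ $~ $~ @$ ++$ @$ ~$ @$ $~ $~ @$ ~$ @$ ++$ @$ ~$ @$, which concatenate to the answer.

~$@$$~$~@$~$@$$~$~@$++$@$~$@$$~$~@$~$@$++$@$~$@$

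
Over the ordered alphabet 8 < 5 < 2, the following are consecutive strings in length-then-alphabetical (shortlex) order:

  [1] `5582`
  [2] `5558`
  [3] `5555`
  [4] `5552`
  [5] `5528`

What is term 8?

5288

Continuing the enumeration 3 steps past 5528: 5528 → 5525 → 5522 → (answer).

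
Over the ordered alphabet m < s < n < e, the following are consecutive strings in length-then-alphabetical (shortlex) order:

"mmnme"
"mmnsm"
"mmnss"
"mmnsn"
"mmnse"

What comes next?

Treat mmnse as a base-4 numeral over the given alphabet and add one, carrying through any trailing e's.

mmnnm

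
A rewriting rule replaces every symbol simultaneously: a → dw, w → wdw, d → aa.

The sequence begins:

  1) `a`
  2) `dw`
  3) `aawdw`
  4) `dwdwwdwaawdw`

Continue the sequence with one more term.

Apply φ to dwdwwdwaawdw symbol by symbol: d→aa, w→wdw, d→aa, w→wdw, w→wdw, d→aa, w→wdw, a→dw, a→dw, w→wdw, d→aa, w→wdw; joined: aa wdw aa wdw wdw aa wdw dw dw wdw aa wdw.

aawdwaawdwwdwaawdwdwdwwdwaawdw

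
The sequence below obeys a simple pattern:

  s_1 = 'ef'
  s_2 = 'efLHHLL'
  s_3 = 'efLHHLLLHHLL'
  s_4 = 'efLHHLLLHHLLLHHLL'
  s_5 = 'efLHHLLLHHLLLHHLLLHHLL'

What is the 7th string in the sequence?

efLHHLLLHHLLLHHLLLHHLLLHHLLLHHLL

The strings grow by a fixed suffix LHHLL each time.
From efLHHLLLHHLLLHHLLLHHLL, 2 further steps: efLHHLLLHHLLLHHLLLHHLL → efLHHLLLHHLLLHHLLLHHLLLHHLL → (answer).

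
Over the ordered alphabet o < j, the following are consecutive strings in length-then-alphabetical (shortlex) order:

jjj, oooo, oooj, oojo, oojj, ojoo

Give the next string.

ojoj

The successor of ojoo increments the rightmost position that isn't already j and resets every position after it to o.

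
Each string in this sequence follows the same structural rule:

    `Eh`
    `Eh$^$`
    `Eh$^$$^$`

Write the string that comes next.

Each term is the previous one with $^$ appended.
Applying this once more to Eh$^$$^$:

Eh$^$$^$$^$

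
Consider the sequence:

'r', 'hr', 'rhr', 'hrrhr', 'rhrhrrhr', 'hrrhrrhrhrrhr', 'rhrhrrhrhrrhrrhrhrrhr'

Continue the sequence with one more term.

This is a Fibonacci-style word recurrence s(k) = s(k−2)·s(k−1): e.g. r·hr = rhr.
Continuing: hrrhrrhrhrrhr · rhrhrrhrhrrhrrhrhrrhr gives term 8.

hrrhrrhrhrrhrrhrhrrhrhrrhrrhrhrrhr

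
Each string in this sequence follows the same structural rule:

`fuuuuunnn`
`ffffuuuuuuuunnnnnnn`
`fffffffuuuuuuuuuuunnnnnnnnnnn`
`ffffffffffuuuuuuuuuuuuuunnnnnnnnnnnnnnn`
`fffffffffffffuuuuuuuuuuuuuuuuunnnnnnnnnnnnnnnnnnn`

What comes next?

ffffffffffffffffuuuuuuuuuuuuuuuuuuuunnnnnnnnnnnnnnnnnnnnnnn

Each string has the form f^{3n-2} u^{3n+2} n^{4n-1} (n = 1, 2, …).
At n = 6 the blocks have lengths 16, 20, 23.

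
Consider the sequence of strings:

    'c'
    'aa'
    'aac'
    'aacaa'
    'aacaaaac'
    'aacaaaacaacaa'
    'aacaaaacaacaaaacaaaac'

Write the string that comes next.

This is a Fibonacci-style word recurrence s(k) = s(k−1)·s(k−2): e.g. aa·c = aac.
So term 8 is aacaaaacaacaaaacaaaac·aacaaaacaacaa.

aacaaaacaacaaaacaaaacaacaaaacaacaa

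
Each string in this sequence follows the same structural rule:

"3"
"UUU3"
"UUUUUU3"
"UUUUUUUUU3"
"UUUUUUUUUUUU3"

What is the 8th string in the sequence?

UUUUUUUUUUUUUUUUUUUUU3

Every step adds UUU at the front: s(k+1) = UUU·s(k).
From UUUUUUUUUUUU3, 3 further steps: UUUUUUUUUUUU3 → UUUUUUUUUUUUUUU3 → UUUUUUUUUUUUUUUUUU3 → (answer).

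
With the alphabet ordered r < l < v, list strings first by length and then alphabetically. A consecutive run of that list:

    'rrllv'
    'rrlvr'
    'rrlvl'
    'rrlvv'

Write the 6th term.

rrvrl

Stepping forward 2 times from rrlvv: rrlvv → rrvrr, then the target.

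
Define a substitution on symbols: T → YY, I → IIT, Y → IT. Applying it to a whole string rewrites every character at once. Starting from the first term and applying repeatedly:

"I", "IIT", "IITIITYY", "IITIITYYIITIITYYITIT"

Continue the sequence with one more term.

Replace each of the 20 characters of IITIITYYIITIITYYITIT in place — IIT IIT YY IIT IIT YY IT IT IIT IIT YY IIT IIT YY IT IT IIT YY IIT YY — and concatenate.

IITIITYYIITIITYYITITIITIITYYIITIITYYITITIITYYIITYY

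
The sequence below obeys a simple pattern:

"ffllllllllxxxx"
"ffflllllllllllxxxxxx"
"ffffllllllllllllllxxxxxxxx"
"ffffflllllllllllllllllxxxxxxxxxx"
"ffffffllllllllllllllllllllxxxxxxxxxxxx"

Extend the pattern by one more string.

ffffffflllllllllllllllllllllllxxxxxxxxxxxxxx

Each string has the form f^{n} l^{3n+2} x^{2n}, where the shown terms are n = 2, 3, 4, 5, 6.
At n = 7 the blocks have lengths 7, 23, 14.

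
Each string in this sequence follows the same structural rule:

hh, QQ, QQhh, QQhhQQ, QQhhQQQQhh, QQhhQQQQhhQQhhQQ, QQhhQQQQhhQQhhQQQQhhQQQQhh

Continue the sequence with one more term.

QQhhQQQQhhQQhhQQQQhhQQQQhhQQhhQQQQhhQQhhQQ

From term 3 onward, concatenate the last term with the second-to-last: QQ·hh = QQhh, QQhh·QQ = QQhhQQ, …
So term 8 is QQhhQQQQhhQQhhQQQQhhQQQQhh·QQhhQQQQhhQQhhQQ.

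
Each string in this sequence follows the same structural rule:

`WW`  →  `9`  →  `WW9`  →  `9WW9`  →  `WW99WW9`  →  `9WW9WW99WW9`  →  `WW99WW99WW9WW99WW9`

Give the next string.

9WW9WW99WW9WW99WW99WW9WW99WW9

Each term (from the third on) is the two preceding terms concatenated in order: term 3 = WW·9 = WW9.
Continuing: 9WW9WW99WW9 · WW99WW99WW9WW99WW9 gives term 8.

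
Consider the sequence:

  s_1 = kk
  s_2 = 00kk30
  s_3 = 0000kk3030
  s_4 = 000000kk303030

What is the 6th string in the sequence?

0000000000kk3030303030

Every step adds 00 to the front and 30 to the end of the previous string.
From 000000kk303030, 2 further steps: 000000kk303030 → 00000000kk30303030 → (answer).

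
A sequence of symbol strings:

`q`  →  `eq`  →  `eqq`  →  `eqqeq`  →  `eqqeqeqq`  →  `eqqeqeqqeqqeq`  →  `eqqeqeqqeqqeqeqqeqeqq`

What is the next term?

This is a Fibonacci-style word recurrence s(k) = s(k−1)·s(k−2): e.g. eq·q = eqq.
So term 8 is eqqeqeqqeqqeqeqqeqeqq·eqqeqeqqeqqeq.

eqqeqeqqeqqeqeqqeqeqqeqqeqeqqeqqeq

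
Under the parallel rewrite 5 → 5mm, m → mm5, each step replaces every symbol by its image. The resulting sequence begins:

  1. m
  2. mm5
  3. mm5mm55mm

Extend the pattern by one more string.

Apply φ to mm5mm55mm symbol by symbol: m→mm5, m→mm5, 5→5mm, m→mm5, m→mm5, 5→5mm, 5→5mm, m→mm5, m→mm5; joined: mm5 mm5 5mm mm5 mm5 5mm 5mm mm5 mm5.

mm5mm55mmmm5mm55mm5mmmm5mm5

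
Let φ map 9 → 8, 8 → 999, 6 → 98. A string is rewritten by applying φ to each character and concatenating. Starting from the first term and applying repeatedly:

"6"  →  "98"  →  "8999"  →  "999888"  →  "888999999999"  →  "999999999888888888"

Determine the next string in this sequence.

Applying the rule to each of the 18 symbols of 999999999888888888 gives the pieces 8 8 8 8 8 8 8 8 8 999 999 999 999 999 999 999 999 999, which concatenate to the answer.

888888888999999999999999999999999999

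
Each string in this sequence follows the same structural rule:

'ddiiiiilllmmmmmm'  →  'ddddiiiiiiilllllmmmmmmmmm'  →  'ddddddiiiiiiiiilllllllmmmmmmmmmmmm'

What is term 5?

ddddddddddiiiiiiiiiiiiilllllllllllmmmmmmmmmmmmmmmmmm

Reading off run lengths: d runs 2, 4, 6; i runs 5, 7, 9; l runs 3, 5, 7; m runs 6, 9, 12 — each is linear in n (n = 1, 2, …).
Setting n = 5 gives 10, 13, 11, 18 characters in each block.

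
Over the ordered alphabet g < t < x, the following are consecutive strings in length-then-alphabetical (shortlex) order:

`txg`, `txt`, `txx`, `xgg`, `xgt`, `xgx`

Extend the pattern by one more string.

Treat xgx as a base-3 numeral over the given alphabet and add one, carrying through any trailing x's.

xtg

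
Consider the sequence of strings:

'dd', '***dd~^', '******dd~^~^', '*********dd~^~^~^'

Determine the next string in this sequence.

************dd~^~^~^~^

Every step adds *** to the front and ~^ to the end of the previous string.
One more step from *********dd~^~^~^ gives the answer.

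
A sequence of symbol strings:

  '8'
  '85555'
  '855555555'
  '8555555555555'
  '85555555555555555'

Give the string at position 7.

The strings grow by a fixed suffix 5555 each time.
From 85555555555555555, 2 further steps: 85555555555555555 → 855555555555555555555 → (answer).

8555555555555555555555555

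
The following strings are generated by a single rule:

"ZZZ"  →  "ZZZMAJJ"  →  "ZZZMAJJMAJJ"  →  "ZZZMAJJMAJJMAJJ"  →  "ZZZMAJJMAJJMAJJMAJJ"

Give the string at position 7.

ZZZMAJJMAJJMAJJMAJJMAJJMAJJ

Every step adds MAJJ to the end: s(k+1) = s(k)·MAJJ.
From ZZZMAJJMAJJMAJJMAJJ, 2 further steps: ZZZMAJJMAJJMAJJMAJJ → ZZZMAJJMAJJMAJJMAJJMAJJ → (answer).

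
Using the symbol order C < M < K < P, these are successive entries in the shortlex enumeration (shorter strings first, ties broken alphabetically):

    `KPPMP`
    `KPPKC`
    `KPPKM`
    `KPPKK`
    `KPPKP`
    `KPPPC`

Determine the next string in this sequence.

KPPPM

Treat KPPPC as a base-4 numeral over the given alphabet and add one, carrying through any trailing P's.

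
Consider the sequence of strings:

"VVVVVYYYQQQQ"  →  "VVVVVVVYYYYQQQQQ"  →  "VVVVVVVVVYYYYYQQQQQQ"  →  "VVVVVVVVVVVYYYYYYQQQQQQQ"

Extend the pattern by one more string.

VVVVVVVVVVVVVYYYYYYYQQQQQQQQ

The n-th term is 2n-1 V's then n Y's then n+1 Q's, where the shown terms are n = 3, 4, 5, 6.
At n = 7 the blocks have lengths 13, 7, 8.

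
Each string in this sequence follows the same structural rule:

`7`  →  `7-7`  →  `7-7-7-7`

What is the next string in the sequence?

Each string is two copies of the previous one joined by '-'.
Doubling 7-7-7-7 with '-' between the halves:

7-7-7-7-7-7-7-7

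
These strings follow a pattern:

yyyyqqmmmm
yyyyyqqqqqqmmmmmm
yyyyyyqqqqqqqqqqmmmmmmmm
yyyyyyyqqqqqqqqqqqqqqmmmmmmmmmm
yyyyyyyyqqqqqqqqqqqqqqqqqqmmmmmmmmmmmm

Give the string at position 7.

yyyyyyyyyyqqqqqqqqqqqqqqqqqqqqqqqqqqmmmmmmmmmmmmmmmm

Each string has the form y^{n+3} q^{4n-2} m^{2n+2} (n = 1, 2, …).
Setting n = 7 gives 10, 26, 16 characters in each block.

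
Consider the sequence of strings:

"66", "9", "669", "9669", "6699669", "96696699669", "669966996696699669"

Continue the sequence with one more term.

96696699669669966996696699669

This is a Fibonacci-style word recurrence s(k) = s(k−2)·s(k−1): e.g. 66·9 = 669.
The next term joins 96696699669 and 669966996696699669.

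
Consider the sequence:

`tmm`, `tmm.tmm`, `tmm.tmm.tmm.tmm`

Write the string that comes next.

tmm.tmm.tmm.tmm.tmm.tmm.tmm.tmm

s(k+1) = s(k)·.·s(k) — each term doubles the last with '.' between the halves.
So the next term is two copies of tmm.tmm.tmm.tmm with '.' between the halves.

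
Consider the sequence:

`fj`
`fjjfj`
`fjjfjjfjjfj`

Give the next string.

fjjfjjfjjfjjfjjfjjfjjfj

Every step duplicates the string with 'j' between the halves.
One more doubling of fjjfjjfjjfj gives the answer.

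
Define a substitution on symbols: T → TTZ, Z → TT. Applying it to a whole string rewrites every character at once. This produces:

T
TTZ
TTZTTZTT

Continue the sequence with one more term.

TTZTTZTTTTZTTZTTTTZTTZ

Apply φ to TTZTTZTT symbol by symbol: T→TTZ, T→TTZ, Z→TT, T→TTZ, T→TTZ, Z→TT, T→TTZ, T→TTZ; joined: TTZ TTZ TT TTZ TTZ TT TTZ TTZ.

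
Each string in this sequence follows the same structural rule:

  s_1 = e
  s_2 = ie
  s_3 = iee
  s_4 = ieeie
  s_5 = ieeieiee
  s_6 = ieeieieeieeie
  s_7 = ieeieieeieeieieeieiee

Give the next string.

ieeieieeieeieieeieieeieeieieeieeie

This is a Fibonacci-style word recurrence s(k) = s(k−1)·s(k−2): e.g. ie·e = iee.
So term 8 is ieeieieeieeieieeieiee·ieeieieeieeie.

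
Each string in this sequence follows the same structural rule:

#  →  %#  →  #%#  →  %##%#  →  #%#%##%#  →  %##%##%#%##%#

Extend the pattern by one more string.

This is a Fibonacci-style word recurrence s(k) = s(k−2)·s(k−1): e.g. #·%# = #%#.
Continuing: #%#%##%# · %##%##%#%##%# gives term 7.

#%#%##%#%##%##%#%##%#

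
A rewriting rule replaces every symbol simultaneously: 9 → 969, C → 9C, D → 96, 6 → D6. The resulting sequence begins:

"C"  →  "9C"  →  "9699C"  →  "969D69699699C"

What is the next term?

969D696996D6969D6969969D69699699C

Applying the rule to each of the 13 symbols of 969D69699699C gives the pieces 969 D6 969 96 D6 969 D6 969 969 D6 969 969 9C, which concatenate to the answer.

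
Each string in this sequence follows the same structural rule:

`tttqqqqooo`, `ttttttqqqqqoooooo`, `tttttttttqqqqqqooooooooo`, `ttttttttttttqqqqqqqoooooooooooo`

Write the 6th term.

ttttttttttttttttttqqqqqqqqqoooooooooooooooooo

Reading off run lengths: t runs 3, 6, 9, 12; q runs 4, 5, 6, 7; o runs 3, 6, 9, 12 — each is linear in n (n = 1, 2, …).
For term 6, n = 6, so the run lengths are 18, 9, 18.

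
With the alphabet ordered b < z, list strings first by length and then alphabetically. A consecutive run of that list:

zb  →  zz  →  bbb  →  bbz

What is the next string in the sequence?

bzb

Treat bbz as a base-2 numeral over the given alphabet and add one, carrying through any trailing z's.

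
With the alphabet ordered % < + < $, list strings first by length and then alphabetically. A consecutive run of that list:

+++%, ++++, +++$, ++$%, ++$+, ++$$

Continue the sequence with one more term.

The successor of ++$$ increments the rightmost position that isn't already $ and resets every position after it to %.

+$%%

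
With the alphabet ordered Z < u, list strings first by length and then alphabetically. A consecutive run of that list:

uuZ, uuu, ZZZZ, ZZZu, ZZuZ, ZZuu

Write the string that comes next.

ZuZZ

The successor of ZZuu increments the rightmost position that isn't already u and resets every position after it to Z.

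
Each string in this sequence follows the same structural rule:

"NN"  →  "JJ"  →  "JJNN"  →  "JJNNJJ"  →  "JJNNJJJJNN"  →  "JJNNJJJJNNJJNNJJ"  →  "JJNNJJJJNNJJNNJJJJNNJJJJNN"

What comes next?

JJNNJJJJNNJJNNJJJJNNJJJJNNJJNNJJJJNNJJNNJJ

Each term (from the third on) is the previous term followed by the one before it: term 3 = JJ·NN = JJNN.
The next term joins JJNNJJJJNNJJNNJJJJNNJJJJNN and JJNNJJJJNNJJNNJJ.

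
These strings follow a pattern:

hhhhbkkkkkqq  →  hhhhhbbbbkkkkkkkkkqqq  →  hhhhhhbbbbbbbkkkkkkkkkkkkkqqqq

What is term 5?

Reading off run lengths: h runs 4, 5, 6; b runs 1, 4, 7; k runs 5, 9, 13; q runs 2, 3, 4 — each is linear in n (n = 1, 2, …).
For term 5, n = 5, so the run lengths are 8, 13, 21, 6.

hhhhhhhhbbbbbbbbbbbbbkkkkkkkkkkkkkkkkkkkkkqqqqqq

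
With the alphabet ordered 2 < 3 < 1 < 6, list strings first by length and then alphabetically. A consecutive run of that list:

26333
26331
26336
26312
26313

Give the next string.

26311

Find the rightmost character of 26313 below 6, bump it to the next letter, and reset everything to its right to 2.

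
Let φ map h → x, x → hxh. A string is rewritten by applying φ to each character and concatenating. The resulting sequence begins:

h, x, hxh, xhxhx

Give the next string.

hxhxhxhxhxh

Rewriting each symbol of xhxhx: x→hxh, h→x, x→hxh, h→x, x→hxh, which concatenates to hxh x hxh x hxh.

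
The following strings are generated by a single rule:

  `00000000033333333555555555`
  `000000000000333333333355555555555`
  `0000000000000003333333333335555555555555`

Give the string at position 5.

000000000000000000000333333333333333355555555555555555

Each string has the form 0^{3n} 3^{2n+2} 5^{2n+3}, where the shown terms are n = 3, 4, 5.
At n = 7 the blocks have lengths 21, 16, 17.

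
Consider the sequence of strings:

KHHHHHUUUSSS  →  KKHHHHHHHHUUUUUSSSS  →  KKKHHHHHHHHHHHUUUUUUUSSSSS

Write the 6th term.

KKKKKKHHHHHHHHHHHHHHHHHHHHUUUUUUUUUUUUUSSSSSSSS

The n-th term is n-1 K's then 3n-1 H's then 2n-1 U's then n+1 S's, where the shown terms are n = 2, 3, 4.
At n = 7 the blocks have lengths 6, 20, 13, 8.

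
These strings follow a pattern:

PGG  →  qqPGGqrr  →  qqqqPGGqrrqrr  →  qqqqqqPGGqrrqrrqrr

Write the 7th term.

qqqqqqqqqqqqPGGqrrqrrqrrqrrqrrqrr

Each term wraps the previous one in qq on the left and qrr on the right.
From qqqqqqPGGqrrqrrqrr, 3 further steps: qqqqqqPGGqrrqrrqrr → qqqqqqqqPGGqrrqrrqrrqrr → qqqqqqqqqqPGGqrrqrrqrrqrrqrr → (answer).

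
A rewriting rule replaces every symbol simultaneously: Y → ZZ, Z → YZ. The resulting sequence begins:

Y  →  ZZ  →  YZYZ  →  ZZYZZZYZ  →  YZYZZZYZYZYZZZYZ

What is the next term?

ZZYZZZYZYZYZZZYZZZYZZZYZYZYZZZYZ

φ(YZYZZZYZYZYZZZYZ) expands symbol-by-symbol to ZZ YZ ZZ YZ YZ YZ ZZ YZ ZZ YZ ZZ YZ YZ YZ ZZ YZ; joining the 16 pieces gives the next term.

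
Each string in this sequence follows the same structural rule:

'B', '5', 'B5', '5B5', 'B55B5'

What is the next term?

5B5B55B5

This is a Fibonacci-style word recurrence s(k) = s(k−2)·s(k−1): e.g. B·5 = B5.
So term 6 is 5B5·B55B5.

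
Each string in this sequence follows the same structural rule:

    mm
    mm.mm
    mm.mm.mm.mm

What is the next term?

Each string is two copies of the previous one joined by '.'.
Doubling mm.mm.mm.mm with '.' between the halves:

mm.mm.mm.mm.mm.mm.mm.mm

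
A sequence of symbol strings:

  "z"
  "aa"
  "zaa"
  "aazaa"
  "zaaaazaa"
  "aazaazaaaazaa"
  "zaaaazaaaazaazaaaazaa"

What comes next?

Each term (from the third on) is the two preceding terms concatenated in order: term 3 = z·aa = zaa.
Continuing: aazaazaaaazaa · zaaaazaaaazaazaaaazaa gives term 8.

aazaazaaaazaazaaaazaaaazaazaaaazaa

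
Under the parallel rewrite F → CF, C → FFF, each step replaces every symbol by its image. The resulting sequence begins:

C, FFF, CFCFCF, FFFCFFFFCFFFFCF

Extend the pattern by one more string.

CFCFCFFFFCFCFCFCFFFFCFCFCFCFFFFCF

Replace each of the 15 characters of FFFCFFFFCFFFFCF in place — CF CF CF FFF CF CF CF CF FFF CF CF CF CF FFF CF — and concatenate.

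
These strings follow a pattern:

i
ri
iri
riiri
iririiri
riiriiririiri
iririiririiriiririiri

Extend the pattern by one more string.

This is a Fibonacci-style word recurrence s(k) = s(k−2)·s(k−1): e.g. i·ri = iri.
Continuing: riiriiririiri · iririiririiriiririiri gives term 8.

riiriiririiriiririiririiriiririiri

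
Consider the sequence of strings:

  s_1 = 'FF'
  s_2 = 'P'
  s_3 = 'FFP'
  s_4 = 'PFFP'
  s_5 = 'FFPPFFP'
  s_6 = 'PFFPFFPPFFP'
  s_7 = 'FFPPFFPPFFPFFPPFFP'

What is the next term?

This is a Fibonacci-style word recurrence s(k) = s(k−2)·s(k−1): e.g. FF·P = FFP.
So term 8 is PFFPFFPPFFP·FFPPFFPPFFPFFPPFFP.

PFFPFFPPFFPFFPPFFPPFFPFFPPFFP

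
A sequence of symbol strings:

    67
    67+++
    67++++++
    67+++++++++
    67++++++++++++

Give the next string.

67+++++++++++++++

Every step adds +++ to the end: s(k+1) = s(k)·+++.
So the next term is 67++++++++++++·+++.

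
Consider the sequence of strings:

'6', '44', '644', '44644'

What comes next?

64444644

From term 3 onward, concatenate the second-to-last term with the last: 6·44 = 644, 44·644 = 44644, …
The next term joins 644 and 44644.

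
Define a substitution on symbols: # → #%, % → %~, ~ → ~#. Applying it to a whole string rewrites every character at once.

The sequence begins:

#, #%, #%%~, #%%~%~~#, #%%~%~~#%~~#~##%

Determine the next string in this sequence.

Replace each of the 16 characters of #%%~%~~#%~~#~##% in place — #% %~ %~ ~# %~ ~# ~# #% %~ ~# ~# #% ~# #% #% %~ — and concatenate.

#%%~%~~#%~~#~##%%~~#~##%~##%#%%~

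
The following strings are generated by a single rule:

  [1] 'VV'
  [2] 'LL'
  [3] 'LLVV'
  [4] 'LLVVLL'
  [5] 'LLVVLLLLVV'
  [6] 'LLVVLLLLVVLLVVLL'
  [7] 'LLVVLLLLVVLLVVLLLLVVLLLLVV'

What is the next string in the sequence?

Each term (from the third on) is the previous term followed by the one before it: term 3 = LL·VV = LLVV.
So term 8 is LLVVLLLLVVLLVVLLLLVVLLLLVV·LLVVLLLLVVLLVVLL.

LLVVLLLLVVLLVVLLLLVVLLLLVVLLVVLLLLVVLLVVLL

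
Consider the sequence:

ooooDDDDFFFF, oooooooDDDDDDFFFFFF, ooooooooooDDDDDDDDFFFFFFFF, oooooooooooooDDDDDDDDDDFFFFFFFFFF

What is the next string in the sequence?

ooooooooooooooooDDDDDDDDDDDDFFFFFFFFFFFF

The n-th term is 3n-2 o's then 2n D's then 2n F's, where the shown terms are n = 2, 3, 4, 5.
For the next term, n = 6, so the run lengths are 16, 12, 12.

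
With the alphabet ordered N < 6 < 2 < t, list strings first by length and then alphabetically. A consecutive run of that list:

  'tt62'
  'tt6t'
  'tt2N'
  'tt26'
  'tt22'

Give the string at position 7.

Stepping forward 2 times from tt22: tt22 → tt2t, then the target.

tttN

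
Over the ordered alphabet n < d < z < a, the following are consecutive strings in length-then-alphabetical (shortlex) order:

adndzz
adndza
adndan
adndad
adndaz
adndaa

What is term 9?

adnznz

Stepping forward 3 times from adndaa: adndaa → adnznn → adnznd, then the target.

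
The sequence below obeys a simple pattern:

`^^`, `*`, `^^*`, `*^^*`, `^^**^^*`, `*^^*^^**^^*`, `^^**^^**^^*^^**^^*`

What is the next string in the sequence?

Each term (from the third on) is the two preceding terms concatenated in order: term 3 = ^^·* = ^^*.
Continuing: *^^*^^**^^* · ^^**^^**^^*^^**^^* gives term 8.

*^^*^^**^^*^^**^^**^^*^^**^^*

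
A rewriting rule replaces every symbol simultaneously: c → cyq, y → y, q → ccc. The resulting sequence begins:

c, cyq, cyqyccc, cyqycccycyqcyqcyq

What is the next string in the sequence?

Replace each of the 17 characters of cyqycccycyqcyqcyq in place — cyq y ccc y cyq cyq cyq y cyq y ccc cyq y ccc cyq y ccc — and concatenate.

cyqycccycyqcyqcyqycyqyccccyqyccccyqyccc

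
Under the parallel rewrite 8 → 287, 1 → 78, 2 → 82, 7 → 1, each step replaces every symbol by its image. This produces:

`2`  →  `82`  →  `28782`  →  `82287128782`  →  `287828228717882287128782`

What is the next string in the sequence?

Rewriting the 24 symbols of 287828228717882287128782 one by one yields 82 287 1 287 82 287 82 82 287 1 78 1 287 287 82 82 287 1 78 82 287 1 287 82; concatenated:

8228712878228782822871781287287828228717882287128782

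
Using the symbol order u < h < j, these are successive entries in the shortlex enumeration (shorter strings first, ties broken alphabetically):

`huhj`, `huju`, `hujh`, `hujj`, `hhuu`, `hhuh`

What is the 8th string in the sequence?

hhhu

Advancing 2 positions from hhuh through hhuh → hhuj reaches term 8.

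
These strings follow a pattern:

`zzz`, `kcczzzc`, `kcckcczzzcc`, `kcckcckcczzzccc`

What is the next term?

Each term wraps the previous one in kcc on the left and c on the right.
So the next term is kcc·kcckcckcczzzccc·c.

kcckcckcckcczzzcccc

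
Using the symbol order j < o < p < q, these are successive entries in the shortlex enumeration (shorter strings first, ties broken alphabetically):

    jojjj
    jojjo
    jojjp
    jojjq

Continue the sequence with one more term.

jojoj

Find the rightmost character of jojjq below q, bump it to the next letter, and reset everything to its right to j.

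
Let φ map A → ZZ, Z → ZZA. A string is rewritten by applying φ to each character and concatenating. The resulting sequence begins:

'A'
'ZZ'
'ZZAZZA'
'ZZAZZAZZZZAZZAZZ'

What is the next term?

ZZAZZAZZZZAZZAZZZZAZZAZZAZZAZZZZAZZAZZZZAZZA

Applying the rule to each of the 16 symbols of ZZAZZAZZZZAZZAZZ gives the pieces ZZA ZZA ZZ ZZA ZZA ZZ ZZA ZZA ZZA ZZA ZZ ZZA ZZA ZZ ZZA ZZA, which concatenate to the answer.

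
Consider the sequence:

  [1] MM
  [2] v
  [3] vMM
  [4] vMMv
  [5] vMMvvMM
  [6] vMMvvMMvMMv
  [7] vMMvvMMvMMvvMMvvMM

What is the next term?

From term 3 onward, concatenate the last term with the second-to-last: v·MM = vMM, vMM·v = vMMv, …
So term 8 is vMMvvMMvMMvvMMvvMM·vMMvvMMvMMv.

vMMvvMMvMMvvMMvvMMvMMvvMMvMMv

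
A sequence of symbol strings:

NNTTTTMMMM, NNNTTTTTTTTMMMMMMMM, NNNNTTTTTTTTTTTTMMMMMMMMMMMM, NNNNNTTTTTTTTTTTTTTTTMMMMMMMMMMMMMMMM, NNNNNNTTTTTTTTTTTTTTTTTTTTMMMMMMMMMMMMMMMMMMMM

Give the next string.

NNNNNNNTTTTTTTTTTTTTTTTTTTTTTTTMMMMMMMMMMMMMMMMMMMMMMMM

Term n consists of n+1 N's, followed by 4n T's, followed by 4n M's (n = 1, 2, …).
Setting n = 6 gives 7, 24, 24 characters in each block.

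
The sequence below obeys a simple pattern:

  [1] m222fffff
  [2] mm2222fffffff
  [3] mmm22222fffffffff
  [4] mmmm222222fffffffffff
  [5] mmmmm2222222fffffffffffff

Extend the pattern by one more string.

Reading off run lengths: m runs 1, 2, 3, 4, 5; 2 runs 3, 4, 5, 6, 7; f runs 5, 7, 9, 11, 13 — each is linear in n, where the shown terms are n = 2, 3, 4, 5, 6.
At n = 7 the blocks have lengths 6, 8, 15.

mmmmmm22222222fffffffffffffff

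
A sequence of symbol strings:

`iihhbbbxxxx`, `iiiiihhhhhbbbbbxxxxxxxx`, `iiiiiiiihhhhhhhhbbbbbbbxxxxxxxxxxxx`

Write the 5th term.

iiiiiiiiiiiiiihhhhhhhhhhhhhhbbbbbbbbbbbxxxxxxxxxxxxxxxxxxxx

Term n consists of 3n-1 i's, followed by 3n-1 h's, followed by 2n+1 b's, followed by 4n x's (n = 1, 2, …).
For term 5, n = 5, so the run lengths are 14, 14, 11, 20.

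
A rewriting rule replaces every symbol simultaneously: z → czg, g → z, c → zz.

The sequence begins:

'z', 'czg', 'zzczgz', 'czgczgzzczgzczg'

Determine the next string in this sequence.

zzczgzzzczgzczgczgzzczgzczgzzczgz

Applying the rule to each of the 15 symbols of czgczgzzczgzczg gives the pieces zz czg z zz czg z czg czg zz czg z czg zz czg z, which concatenate to the answer.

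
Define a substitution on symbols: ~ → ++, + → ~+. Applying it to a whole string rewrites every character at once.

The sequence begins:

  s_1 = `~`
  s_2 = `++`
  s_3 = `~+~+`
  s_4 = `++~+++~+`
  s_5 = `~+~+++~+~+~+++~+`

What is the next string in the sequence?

Rewriting the 16 symbols of ~+~+++~+~+~+++~+ one by one yields ++ ~+ ++ ~+ ~+ ~+ ++ ~+ ++ ~+ ++ ~+ ~+ ~+ ++ ~+; concatenated:

++~+++~+~+~+++~+++~+++~+~+~+++~+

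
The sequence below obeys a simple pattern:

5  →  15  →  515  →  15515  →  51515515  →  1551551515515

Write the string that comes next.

From term 3 onward, concatenate the second-to-last term with the last: 5·15 = 515, 15·515 = 15515, …
The next term joins 51515515 and 1551551515515.

515155151551551515515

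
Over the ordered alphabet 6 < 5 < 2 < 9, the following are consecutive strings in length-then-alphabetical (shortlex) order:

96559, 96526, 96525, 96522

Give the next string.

The successor of 96522 increments the rightmost position that isn't already 9 and resets every position after it to 6.

96529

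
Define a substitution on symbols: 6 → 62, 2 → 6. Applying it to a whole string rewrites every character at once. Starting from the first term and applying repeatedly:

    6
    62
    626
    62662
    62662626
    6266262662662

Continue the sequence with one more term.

φ(6266262662662) expands symbol-by-symbol to 62 6 62 62 6 62 6 62 62 6 62 62 6; joining the 13 pieces gives the next term.

626626266266262662626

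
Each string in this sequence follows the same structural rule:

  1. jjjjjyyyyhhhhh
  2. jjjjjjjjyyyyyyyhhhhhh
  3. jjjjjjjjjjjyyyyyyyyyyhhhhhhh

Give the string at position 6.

Each string has the form j^{3n-1} y^{3n-2} h^{n+3}, where the shown terms are n = 2, 3, 4.
Setting n = 7 gives 20, 19, 10 characters in each block.

jjjjjjjjjjjjjjjjjjjjyyyyyyyyyyyyyyyyyyyhhhhhhhhhh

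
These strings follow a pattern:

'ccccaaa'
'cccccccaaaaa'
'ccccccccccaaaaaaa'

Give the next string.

cccccccccccccaaaaaaaaa

Term n consists of 3n+1 c's, followed by 2n+1 a's (n = 1, 2, …).
At n = 4 the blocks have lengths 13, 9.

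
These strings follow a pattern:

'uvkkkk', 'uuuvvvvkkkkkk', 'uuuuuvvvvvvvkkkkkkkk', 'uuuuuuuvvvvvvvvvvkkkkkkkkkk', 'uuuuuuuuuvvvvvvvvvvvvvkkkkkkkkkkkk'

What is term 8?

uuuuuuuuuuuuuuuvvvvvvvvvvvvvvvvvvvvvvkkkkkkkkkkkkkkkkkk

Reading off run lengths: u runs 1, 3, 5, 7, 9; v runs 1, 4, 7, 10, 13; k runs 4, 6, 8, 10, 12 — each is linear in n (n = 1, 2, …).
For term 8, n = 8, so the run lengths are 15, 22, 18.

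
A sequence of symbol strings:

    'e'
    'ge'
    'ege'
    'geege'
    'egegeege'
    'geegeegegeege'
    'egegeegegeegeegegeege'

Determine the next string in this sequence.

geegeegegeegeegegeegegeegeegegeege

From term 3 onward, concatenate the second-to-last term with the last: e·ge = ege, ge·ege = geege, …
So term 8 is geegeegegeege·egegeegegeegeegegeege.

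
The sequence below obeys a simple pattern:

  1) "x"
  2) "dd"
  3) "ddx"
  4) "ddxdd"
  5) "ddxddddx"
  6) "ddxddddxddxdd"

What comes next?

ddxddddxddxddddxddddx

From term 3 onward, concatenate the last term with the second-to-last: dd·x = ddx, ddx·dd = ddxdd, …
So term 7 is ddxddddxddxdd·ddxddddx.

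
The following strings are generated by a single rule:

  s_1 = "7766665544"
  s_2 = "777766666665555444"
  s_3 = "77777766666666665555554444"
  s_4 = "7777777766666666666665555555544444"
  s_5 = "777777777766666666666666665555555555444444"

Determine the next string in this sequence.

Each string has the form 7^{2n} 6^{3n+1} 5^{2n} 4^{n+1} (n = 1, 2, …).
Setting n = 6 gives 12, 19, 12, 7 characters in each block.

77777777777766666666666666666665555555555554444444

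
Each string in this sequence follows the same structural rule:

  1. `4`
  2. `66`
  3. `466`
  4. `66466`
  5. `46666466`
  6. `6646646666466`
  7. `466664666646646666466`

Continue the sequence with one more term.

From term 3 onward, concatenate the second-to-last term with the last: 4·66 = 466, 66·466 = 66466, …
So term 8 is 6646646666466·466664666646646666466.

6646646666466466664666646646666466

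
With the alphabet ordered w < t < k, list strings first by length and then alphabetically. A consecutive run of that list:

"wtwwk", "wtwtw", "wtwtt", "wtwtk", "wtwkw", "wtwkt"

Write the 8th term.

wttww

Continuing the enumeration 2 steps past wtwkt: wtwkt → wtwkk → (answer).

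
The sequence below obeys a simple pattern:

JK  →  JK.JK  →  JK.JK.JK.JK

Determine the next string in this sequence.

Each string is two copies of the previous one joined by '.'.
Doubling JK.JK.JK.JK with '.' between the halves:

JK.JK.JK.JK.JK.JK.JK.JK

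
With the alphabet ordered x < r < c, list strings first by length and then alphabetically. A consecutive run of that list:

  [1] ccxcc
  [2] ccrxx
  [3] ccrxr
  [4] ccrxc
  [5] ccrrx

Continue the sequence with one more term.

ccrrr

Find the rightmost character of ccrrx below c, bump it to the next letter, and reset everything to its right to x.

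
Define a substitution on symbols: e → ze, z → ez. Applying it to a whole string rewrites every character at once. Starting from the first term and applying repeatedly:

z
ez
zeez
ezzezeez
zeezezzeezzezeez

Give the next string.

Rewriting the 16 symbols of zeezezzeezzezeez one by one yields ez ze ze ez ze ez ez ze ze ez ez ze ez ze ze ez; concatenated:

ezzezeezzeezezzezeezezzeezzezeez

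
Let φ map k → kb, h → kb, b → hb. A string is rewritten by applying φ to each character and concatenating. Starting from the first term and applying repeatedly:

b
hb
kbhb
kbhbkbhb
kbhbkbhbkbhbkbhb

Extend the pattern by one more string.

Replace each of the 16 characters of kbhbkbhbkbhbkbhb in place — kb hb kb hb kb hb kb hb kb hb kb hb kb hb kb hb — and concatenate.

kbhbkbhbkbhbkbhbkbhbkbhbkbhbkbhb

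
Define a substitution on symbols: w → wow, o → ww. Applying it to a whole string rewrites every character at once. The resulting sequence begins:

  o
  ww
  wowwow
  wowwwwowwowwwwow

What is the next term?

Applying the rule to each of the 16 symbols of wowwwwowwowwwwow gives the pieces wow ww wow wow wow wow ww wow wow ww wow wow wow wow ww wow, which concatenate to the answer.

wowwwwowwowwowwowwwwowwowwwwowwowwowwowwwwow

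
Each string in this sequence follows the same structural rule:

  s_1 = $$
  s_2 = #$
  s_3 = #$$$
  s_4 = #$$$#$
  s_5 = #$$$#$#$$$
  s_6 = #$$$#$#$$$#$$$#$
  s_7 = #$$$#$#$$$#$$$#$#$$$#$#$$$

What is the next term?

#$$$#$#$$$#$$$#$#$$$#$#$$$#$$$#$#$$$#$$$#$

From term 3 onward, concatenate the last term with the second-to-last: #$·$$ = #$$$, #$$$·#$ = #$$$#$, …
The next term joins #$$$#$#$$$#$$$#$#$$$#$#$$$ and #$$$#$#$$$#$$$#$.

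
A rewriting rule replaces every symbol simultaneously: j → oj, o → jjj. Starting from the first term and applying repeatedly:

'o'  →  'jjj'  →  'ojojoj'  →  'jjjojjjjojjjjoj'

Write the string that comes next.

Applying the rule to each of the 15 symbols of jjjojjjjojjjjoj gives the pieces oj oj oj jjj oj oj oj oj jjj oj oj oj oj jjj oj, which concatenate to the answer.

ojojojjjjojojojojjjjojojojojjjjoj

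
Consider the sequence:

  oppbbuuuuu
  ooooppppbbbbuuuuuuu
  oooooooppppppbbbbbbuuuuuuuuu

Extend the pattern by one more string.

ooooooooooppppppppbbbbbbbbuuuuuuuuuuu

Term n consists of 3n-2 o's, followed by 2n p's, followed by 2n b's, followed by 2n+3 u's (n = 1, 2, …).
Setting n = 4 gives 10, 8, 8, 11 characters in each block.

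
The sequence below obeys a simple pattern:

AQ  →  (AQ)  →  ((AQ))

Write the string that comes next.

(((AQ)))

Each term wraps the previous one in ( on the left and ) on the right.
So the next term is (·((AQ))·).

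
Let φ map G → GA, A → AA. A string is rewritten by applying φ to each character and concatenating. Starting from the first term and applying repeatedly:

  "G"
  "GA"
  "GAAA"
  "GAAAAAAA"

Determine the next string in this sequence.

GAAAAAAAAAAAAAAA

Apply φ to GAAAAAAA symbol by symbol: G→GA, A→AA, A→AA, A→AA, A→AA, A→AA, A→AA, A→AA; joined: GA AA AA AA AA AA AA AA.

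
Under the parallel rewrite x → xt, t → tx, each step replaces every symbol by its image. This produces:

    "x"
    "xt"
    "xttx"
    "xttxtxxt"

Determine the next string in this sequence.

Expanding xttxtxxt: x→xt, t→tx, t→tx, x→xt, t→tx, x→xt, x→xt, t→tx. Concatenated: xt tx tx xt tx xt xt tx.

xttxtxxttxxtxttx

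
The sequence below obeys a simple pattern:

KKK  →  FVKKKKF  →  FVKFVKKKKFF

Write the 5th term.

FVKFVKFVKFVKKKKFFFF

Every step adds FVK to the front and F to the end of the previous string.
From FVKFVKKKKFF, 2 further steps: FVKFVKKKKFF → FVKFVKFVKKKKFFF → (answer).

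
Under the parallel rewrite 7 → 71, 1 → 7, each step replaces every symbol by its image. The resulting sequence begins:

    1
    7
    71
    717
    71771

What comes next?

Expanding 71771: 7→71, 1→7, 7→71, 7→71, 1→7. Concatenated: 71 7 71 71 7.

71771717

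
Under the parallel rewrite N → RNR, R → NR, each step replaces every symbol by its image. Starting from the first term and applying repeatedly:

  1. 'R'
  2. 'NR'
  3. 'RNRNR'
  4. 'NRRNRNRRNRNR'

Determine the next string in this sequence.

Rewriting each symbol of NRRNRNRRNRNR: N→RNR, R→NR, R→NR, N→RNR, R→NR, N→RNR, R→NR, R→NR, N→RNR, R→NR, N→RNR, R→NR, which concatenates to RNR NR NR RNR NR RNR NR NR RNR NR RNR NR.

RNRNRNRRNRNRRNRNRNRRNRNRRNRNR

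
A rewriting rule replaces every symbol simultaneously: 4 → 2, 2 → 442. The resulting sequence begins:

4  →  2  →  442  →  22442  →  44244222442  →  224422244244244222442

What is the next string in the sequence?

4424422244244244222442224422244244244222442

Applying the rule to each of the 21 symbols of 224422244244244222442 gives the pieces 442 442 2 2 442 442 442 2 2 442 2 2 442 2 2 442 442 442 2 2 442, which concatenate to the answer.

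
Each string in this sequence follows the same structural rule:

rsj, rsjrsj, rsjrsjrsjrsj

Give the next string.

rsjrsjrsjrsjrsjrsjrsjrsj

Every step duplicates the string.
One more doubling of rsjrsjrsjrsj gives the answer.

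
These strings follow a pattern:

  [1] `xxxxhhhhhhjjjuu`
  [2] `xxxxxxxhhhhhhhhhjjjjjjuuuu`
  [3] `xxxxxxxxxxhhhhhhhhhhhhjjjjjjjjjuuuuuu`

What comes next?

The n-th term is 3n+1 x's then 3n+3 h's then 3n j's then 2n u's (n = 1, 2, …).
Setting n = 4 gives 13, 15, 12, 8 characters in each block.

xxxxxxxxxxxxxhhhhhhhhhhhhhhhjjjjjjjjjjjjuuuuuuuu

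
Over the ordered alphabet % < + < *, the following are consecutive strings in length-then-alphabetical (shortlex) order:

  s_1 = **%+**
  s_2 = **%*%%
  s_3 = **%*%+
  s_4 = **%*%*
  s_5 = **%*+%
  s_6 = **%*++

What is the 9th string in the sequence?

Stepping forward 3 times from **%*++: **%*++ → **%*+* → **%**%, then the target.

**%**+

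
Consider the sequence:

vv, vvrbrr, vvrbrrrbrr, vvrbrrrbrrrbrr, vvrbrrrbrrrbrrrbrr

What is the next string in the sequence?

Every step adds rbrr to the end: s(k+1) = s(k)·rbrr.
So the next term is vvrbrrrbrrrbrrrbrr·rbrr.

vvrbrrrbrrrbrrrbrrrbrr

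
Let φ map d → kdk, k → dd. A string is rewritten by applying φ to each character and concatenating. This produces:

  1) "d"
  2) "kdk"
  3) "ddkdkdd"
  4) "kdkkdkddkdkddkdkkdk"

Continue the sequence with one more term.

ddkdkddddkdkddkdkkdkddkdkddkdkkdkddkdkddddkdkdd

Applying the rule to each of the 19 symbols of kdkkdkddkdkddkdkkdk gives the pieces dd kdk dd dd kdk dd kdk kdk dd kdk dd kdk kdk dd kdk dd dd kdk dd, which concatenate to the answer.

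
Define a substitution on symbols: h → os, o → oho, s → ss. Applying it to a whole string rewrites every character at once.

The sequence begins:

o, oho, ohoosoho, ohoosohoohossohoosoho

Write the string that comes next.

ohoosohoohossohoosohoohoosohossssohoosohoohossohoosoho

φ(ohoosohoohossohoosoho) expands symbol-by-symbol to oho os oho oho ss oho os oho oho os oho ss ss oho os oho oho ss oho os oho; joining the 21 pieces gives the next term.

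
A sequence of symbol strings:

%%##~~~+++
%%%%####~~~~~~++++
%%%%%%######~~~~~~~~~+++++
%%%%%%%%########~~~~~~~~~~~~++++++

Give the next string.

%%%%%%%%%%##########~~~~~~~~~~~~~~~+++++++

Reading off run lengths: % runs 2, 4, 6, 8; # runs 2, 4, 6, 8; ~ runs 3, 6, 9, 12; + runs 3, 4, 5, 6 — each is linear in n (n = 1, 2, …).
At n = 5 the blocks have lengths 10, 10, 15, 7.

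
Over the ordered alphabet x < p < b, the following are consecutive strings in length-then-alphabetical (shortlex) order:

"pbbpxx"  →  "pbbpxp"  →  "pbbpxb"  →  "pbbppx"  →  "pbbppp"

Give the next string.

pbbppb

Find the rightmost character of pbbppp below b, bump it to the next letter, and reset everything to its right to x.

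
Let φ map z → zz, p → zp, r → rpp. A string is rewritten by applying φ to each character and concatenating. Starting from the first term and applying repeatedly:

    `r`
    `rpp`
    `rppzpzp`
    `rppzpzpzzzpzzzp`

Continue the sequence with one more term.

rppzpzpzzzpzzzpzzzzzzzpzzzzzzzp

Applying the rule to each of the 15 symbols of rppzpzpzzzpzzzp gives the pieces rpp zp zp zz zp zz zp zz zz zz zp zz zz zz zp, which concatenate to the answer.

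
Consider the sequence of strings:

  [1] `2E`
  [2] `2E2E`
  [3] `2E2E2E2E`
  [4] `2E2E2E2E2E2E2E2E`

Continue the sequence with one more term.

s(k+1) = s(k)·s(k) — each term doubles the last.
One more doubling of 2E2E2E2E2E2E2E2E gives the answer.

2E2E2E2E2E2E2E2E2E2E2E2E2E2E2E2E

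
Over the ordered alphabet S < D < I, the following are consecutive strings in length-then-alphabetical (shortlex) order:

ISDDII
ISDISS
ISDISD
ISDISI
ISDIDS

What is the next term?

Find the rightmost character of ISDIDS below I, bump it to the next letter, and reset everything to its right to S.

ISDIDD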